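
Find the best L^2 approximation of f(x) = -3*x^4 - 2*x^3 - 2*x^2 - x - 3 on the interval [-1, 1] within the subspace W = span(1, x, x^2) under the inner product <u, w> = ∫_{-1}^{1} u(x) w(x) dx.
g(x) = -32*x^2/7 - 11*x/5 - 96/35

The best approximation g ∈ W is the orthogonal projection of f onto W. Writing g = a_0 + a_1 x + a_2 x^2, the coefficients solve the normal equations G · a = b where
  G_{ij} = <φ_i, φ_j> and b_i = <f, φ_i>, with φ_0 = 1, φ_1 = x, φ_2 = x^2.
G =
  [2, 0, 2/3]
  [0, 2/3, 0]
  [2/3, 0, 2/5],
b = (-128/15, -22/15, -128/35).
Solving gives a_0 = -96/35, a_1 = -11/5, a_2 = -32/7, so
  g(x) = -32*x^2/7 - 11*x/5 - 96/35.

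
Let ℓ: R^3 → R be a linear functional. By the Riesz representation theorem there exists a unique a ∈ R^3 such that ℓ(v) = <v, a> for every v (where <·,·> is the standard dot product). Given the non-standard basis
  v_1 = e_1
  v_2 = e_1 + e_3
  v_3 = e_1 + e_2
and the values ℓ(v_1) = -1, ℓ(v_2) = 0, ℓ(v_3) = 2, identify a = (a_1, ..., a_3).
a = (-1, 3, 1)

Write a = (a_1, ..., a_3) in the standard basis. For each basis vector v_i, ℓ(v_i) = <v_i, a> is a linear equation in the a_j's. Collect the n equations into a matrix system V a = ℓ, where row i of V is v_i (expressed in the standard basis). Since V is invertible (lower-triangular with 1s on the diagonal, up to permutation), solve by back-substitution:
  V =
[[1, 0, 0],
 [1, 0, 1],
 [1, 1, 0]]
  V a = (-1, 0, 2)
Solving gives a = (-1, 3, 1).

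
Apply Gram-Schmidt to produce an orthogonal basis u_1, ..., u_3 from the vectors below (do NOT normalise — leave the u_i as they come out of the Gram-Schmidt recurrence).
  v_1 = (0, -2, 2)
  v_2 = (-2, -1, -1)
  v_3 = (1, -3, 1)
Orthogonal basis:
  u_1 = (0, -2, 2)
  u_2 = (-2, -1, -1)
  u_3 = (1, -1, -1)

Apply the Gram-Schmidt recurrence
  u_1 = v_1
  u_i = v_i − Σ_{j<i} ((v_i · u_j) / (u_j · u_j)) · u_j.

Step by step this gives:
  u_1 = (0, -2, 2)
  u_2 = (-2, -1, -1)
  u_3 = (1, -1, -1)

Orthogonality check:
  u_2 · u_1 = 0 (should be 0)
  u_3 · u_1 = 0 (should be 0)
  u_3 · u_2 = 0 (should be 0)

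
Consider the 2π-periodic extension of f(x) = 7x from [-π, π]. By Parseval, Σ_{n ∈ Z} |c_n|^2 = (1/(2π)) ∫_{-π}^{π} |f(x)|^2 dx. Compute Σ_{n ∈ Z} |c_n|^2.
Σ |c_n|^2 = 49π^2/3

Expand and integrate term by term over [-π, π]:
  ∫ (7x)^2 dx = 49·(2π^3/3); ∫ 2·7·(0)·x dx = 0 (odd integrand); ∫ 0^2 dx = 0·2π.
So (1/(2π)) ∫_{-π}^{π} (7x)^2 dx = 49π^2/3 + 0 = 49π^2/3.
Parseval ⇒ Σ |c_n|^2 = 49π^2/3.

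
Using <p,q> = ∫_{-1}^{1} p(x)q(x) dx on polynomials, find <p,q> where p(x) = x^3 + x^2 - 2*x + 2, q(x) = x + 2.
<p,q> = 42/5

Expand the product: p(x)·q(x) = x^4 + 3*x^3 - 2*x + 4.
∫_{-1}^{1} of each monomial x^k gives [2/(k+1) if k even, 0 if k odd]. Integrating term-by-term (or equivalently evaluating the antiderivative F(x) = x^5/5 + 3*x^4/4 - x^2 + 4*x at the endpoints):
  F(1) − F(−1) = 79/20 − (-89/20) = 42/5.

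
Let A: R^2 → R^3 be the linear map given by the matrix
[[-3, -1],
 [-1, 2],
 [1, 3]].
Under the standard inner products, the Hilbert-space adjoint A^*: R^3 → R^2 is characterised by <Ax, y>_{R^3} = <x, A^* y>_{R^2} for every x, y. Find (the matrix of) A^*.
A^* = A^T =
[[-3, -1, 1],
 [-1, 2, 3]]

For real matrices with standard dot products, the defining identity <Ax, y> = <x, A^* y> gives (Ax)^T y = x^T (A^*) y, i.e. x^T A^T y = x^T (A^*) y. Since this holds for all x, y, we must have A^* = A^T. Therefore
A^* =
[[-3, -1, 1],
 [-1, 2, 3]].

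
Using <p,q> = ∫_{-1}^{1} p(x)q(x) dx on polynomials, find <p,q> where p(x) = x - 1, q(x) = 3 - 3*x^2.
<p,q> = -4

Expand the product: p(x)·q(x) = -3*x^3 + 3*x^2 + 3*x - 3.
∫_{-1}^{1} of each monomial x^k gives [2/(k+1) if k even, 0 if k odd]. Integrating term-by-term (or equivalently evaluating the antiderivative F(x) = -3*x^4/4 + x^3 + 3*x^2/2 - 3*x at the endpoints):
  F(1) − F(−1) = -5/4 − (11/4) = -4.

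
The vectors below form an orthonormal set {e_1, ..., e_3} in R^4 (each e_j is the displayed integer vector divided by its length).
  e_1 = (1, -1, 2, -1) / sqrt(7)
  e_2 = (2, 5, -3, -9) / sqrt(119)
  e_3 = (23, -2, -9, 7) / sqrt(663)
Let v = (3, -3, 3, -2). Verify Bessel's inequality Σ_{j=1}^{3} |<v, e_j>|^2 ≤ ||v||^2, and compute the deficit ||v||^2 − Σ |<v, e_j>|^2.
Σ |<v, e_j>|^2 = 1160/39; ||v||^2 = 31; deficit = 49/39

Write each e_j = u_j / sqrt(<u_j, u_j>) where u_j is the displayed integer vector. Then <v, e_j> = <v, u_j> / sqrt(<u_j, u_j>), so |<v, e_j>|^2 = <v, u_j>^2 / <u_j, u_j>.
Coefficients: <v, e_1> = 14/sqrt(7), <v, e_2> = 0/sqrt(119), <v, e_3> = 34/sqrt(663).
Square and sum: Σ |<v, e_j>|^2 = 1160/39.
Compute ||v||^2 = v·v = 31.
Deficit = 31 − 1160/39 = 49/39 ≥ 0, confirming Bessel's inequality. (The deficit equals ||v − Σ <v,e_j> e_j||^2, the squared distance from v to span{e_j}.)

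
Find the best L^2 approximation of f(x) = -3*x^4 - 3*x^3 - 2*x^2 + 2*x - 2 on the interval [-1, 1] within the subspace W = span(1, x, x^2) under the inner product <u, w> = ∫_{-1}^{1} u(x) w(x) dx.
g(x) = -32*x^2/7 + x/5 - 61/35

The best approximation g ∈ W is the orthogonal projection of f onto W. Writing g = a_0 + a_1 x + a_2 x^2, the coefficients solve the normal equations G · a = b where
  G_{ij} = <φ_i, φ_j> and b_i = <f, φ_i>, with φ_0 = 1, φ_1 = x, φ_2 = x^2.
G =
  [2, 0, 2/3]
  [0, 2/3, 0]
  [2/3, 0, 2/5],
b = (-98/15, 2/15, -314/105).
Solving gives a_0 = -61/35, a_1 = 1/5, a_2 = -32/7, so
  g(x) = -32*x^2/7 + x/5 - 61/35.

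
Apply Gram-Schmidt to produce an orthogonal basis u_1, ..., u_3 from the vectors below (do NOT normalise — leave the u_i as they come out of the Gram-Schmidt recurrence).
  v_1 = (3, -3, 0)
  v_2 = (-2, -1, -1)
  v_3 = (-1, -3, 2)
Orthogonal basis:
  u_1 = (3, -3, 0)
  u_2 = (-3/2, -3/2, -1)
  u_3 = (-10/11, -10/11, 30/11)

Apply the Gram-Schmidt recurrence
  u_1 = v_1
  u_i = v_i − Σ_{j<i} ((v_i · u_j) / (u_j · u_j)) · u_j.

Step by step this gives:
  u_1 = (3, -3, 0)
  u_2 = (-3/2, -3/2, -1)
  u_3 = (-10/11, -10/11, 30/11)

Orthogonality check:
  u_2 · u_1 = 0 (should be 0)
  u_3 · u_1 = 0 (should be 0)
  u_3 · u_2 = 0 (should be 0)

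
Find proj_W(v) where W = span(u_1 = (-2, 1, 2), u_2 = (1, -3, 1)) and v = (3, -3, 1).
proj_W(v) = (86/45, -163/45, 2/9)

Set up U = [u_1 | ... | u_2] ∈ R^(3×2). The projector onto W = col(U) is P = U (U^T U)^(-1) U^T.
Compute U^T U =
  [9, -3]
  [-3, 11],
and U^T v = (-7, 13).
Solve U^T U · c = U^T v for the coefficients: c = (-19/45, 16/15). The projection is proj_W(v) = U c.
Check: (v - proj_W(v)) · u_1 = 0  (should be 0).
Check: (v - proj_W(v)) · u_2 = 0  (should be 0).
Result: proj_W(v) = (86/45, -163/45, 2/9).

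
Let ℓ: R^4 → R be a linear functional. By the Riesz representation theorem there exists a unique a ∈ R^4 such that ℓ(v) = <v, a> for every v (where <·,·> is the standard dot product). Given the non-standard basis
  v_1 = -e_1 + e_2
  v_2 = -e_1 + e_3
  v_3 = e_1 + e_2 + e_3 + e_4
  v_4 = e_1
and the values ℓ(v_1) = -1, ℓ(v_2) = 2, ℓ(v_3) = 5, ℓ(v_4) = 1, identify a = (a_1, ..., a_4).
a = (1, 0, 3, 1)

Write a = (a_1, ..., a_4) in the standard basis. For each basis vector v_i, ℓ(v_i) = <v_i, a> is a linear equation in the a_j's. Collect the n equations into a matrix system V a = ℓ, where row i of V is v_i (expressed in the standard basis). Since V is invertible (lower-triangular with 1s on the diagonal, up to permutation), solve by back-substitution:
  V =
[[-1, 1, 0, 0],
 [-1, 0, 1, 0],
 [1, 1, 1, 1],
 [1, 0, 0, 0]]
  V a = (-1, 2, 5, 1)
Solving gives a = (1, 0, 3, 1).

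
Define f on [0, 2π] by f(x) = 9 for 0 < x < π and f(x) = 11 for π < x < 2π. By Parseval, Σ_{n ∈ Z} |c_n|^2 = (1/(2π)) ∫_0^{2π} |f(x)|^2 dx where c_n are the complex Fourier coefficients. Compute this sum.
Σ |c_n|^2 = 101

Parseval equates the L^2 energy of f (normalised by 1/(2π)) with the ℓ^2 sum of its Fourier coefficients: (1/(2π)) ∫_0^{2π} |f|^2 = Σ |c_n|^2.
Compute the left side: (1/(2π)) [∫_0^π 9^2 dx + ∫_π^{2π} 11^2 dx] = (1/(2π)) · (81π + 121π) = (81 + 121)/2 = 101.
So Σ_{n ∈ Z} |c_n|^2 = 101.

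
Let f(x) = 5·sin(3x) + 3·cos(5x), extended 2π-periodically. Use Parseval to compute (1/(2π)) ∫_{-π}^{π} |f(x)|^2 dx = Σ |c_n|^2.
Σ |c_n|^2 = 17

Expand |f|^2 and use orthogonality of {sin(nx), cos(mx)} on [-π, π]:
  ∫_{-π}^{π} sin(nx)^2 dx = π, ∫ cos(mx)^2 dx = π, and cross terms integrate to 0.
So ∫_{-π}^{π} f(x)^2 dx = 5^2 · π + 3^2 · π = (25 + 9)π.
Divide by 2π: (25 + 9)/2 = 17.
By Parseval, this equals Σ |c_n|^2.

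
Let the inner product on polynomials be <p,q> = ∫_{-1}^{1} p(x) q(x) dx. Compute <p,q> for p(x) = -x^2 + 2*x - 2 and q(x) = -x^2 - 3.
<p,q> = 236/15

Expand the product: p(x)·q(x) = x^4 - 2*x^3 + 5*x^2 - 6*x + 6.
∫_{-1}^{1} of each monomial x^k gives [2/(k+1) if k even, 0 if k odd]. Integrating term-by-term (or equivalently evaluating the antiderivative F(x) = x^5/5 - x^4/2 + 5*x^3/3 - 3*x^2 + 6*x at the endpoints):
  F(1) − F(−1) = 131/30 − (-341/30) = 236/15.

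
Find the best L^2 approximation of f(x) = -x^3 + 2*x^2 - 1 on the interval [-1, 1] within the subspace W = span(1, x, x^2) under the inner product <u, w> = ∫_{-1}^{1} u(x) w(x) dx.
g(x) = 2*x^2 - 3*x/5 - 1

The best approximation g ∈ W is the orthogonal projection of f onto W. Writing g = a_0 + a_1 x + a_2 x^2, the coefficients solve the normal equations G · a = b where
  G_{ij} = <φ_i, φ_j> and b_i = <f, φ_i>, with φ_0 = 1, φ_1 = x, φ_2 = x^2.
G =
  [2, 0, 2/3]
  [0, 2/3, 0]
  [2/3, 0, 2/5],
b = (-2/3, -2/5, 2/15).
Solving gives a_0 = -1, a_1 = -3/5, a_2 = 2, so
  g(x) = 2*x^2 - 3*x/5 - 1.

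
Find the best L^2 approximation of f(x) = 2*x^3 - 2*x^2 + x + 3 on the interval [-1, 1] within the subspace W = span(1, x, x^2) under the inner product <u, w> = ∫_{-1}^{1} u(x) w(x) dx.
g(x) = -2*x^2 + 11*x/5 + 3

The best approximation g ∈ W is the orthogonal projection of f onto W. Writing g = a_0 + a_1 x + a_2 x^2, the coefficients solve the normal equations G · a = b where
  G_{ij} = <φ_i, φ_j> and b_i = <f, φ_i>, with φ_0 = 1, φ_1 = x, φ_2 = x^2.
G =
  [2, 0, 2/3]
  [0, 2/3, 0]
  [2/3, 0, 2/5],
b = (14/3, 22/15, 6/5).
Solving gives a_0 = 3, a_1 = 11/5, a_2 = -2, so
  g(x) = -2*x^2 + 11*x/5 + 3.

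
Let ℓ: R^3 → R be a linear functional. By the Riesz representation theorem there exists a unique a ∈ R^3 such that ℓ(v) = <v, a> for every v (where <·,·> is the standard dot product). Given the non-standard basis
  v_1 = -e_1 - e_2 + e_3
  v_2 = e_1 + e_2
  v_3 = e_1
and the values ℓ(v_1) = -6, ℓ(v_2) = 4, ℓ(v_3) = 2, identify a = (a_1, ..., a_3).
a = (2, 2, -2)

Write a = (a_1, ..., a_3) in the standard basis. For each basis vector v_i, ℓ(v_i) = <v_i, a> is a linear equation in the a_j's. Collect the n equations into a matrix system V a = ℓ, where row i of V is v_i (expressed in the standard basis). Since V is invertible (lower-triangular with 1s on the diagonal, up to permutation), solve by back-substitution:
  V =
[[-1, -1, 1],
 [1, 1, 0],
 [1, 0, 0]]
  V a = (-6, 4, 2)
Solving gives a = (2, 2, -2).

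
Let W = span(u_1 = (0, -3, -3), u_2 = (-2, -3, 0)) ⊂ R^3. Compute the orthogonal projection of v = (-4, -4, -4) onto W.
proj_W(v) = (-32/17, -92/17, -44/17)

Set up U = [u_1 | ... | u_2] ∈ R^(3×2). The projector onto W = col(U) is P = U (U^T U)^(-1) U^T.
Compute U^T U =
  [18, 9]
  [9, 13],
and U^T v = (24, 20).
Solve U^T U · c = U^T v for the coefficients: c = (44/51, 16/17). The projection is proj_W(v) = U c.
Check: (v - proj_W(v)) · u_1 = 0  (should be 0).
Check: (v - proj_W(v)) · u_2 = 0  (should be 0).
Result: proj_W(v) = (-32/17, -92/17, -44/17).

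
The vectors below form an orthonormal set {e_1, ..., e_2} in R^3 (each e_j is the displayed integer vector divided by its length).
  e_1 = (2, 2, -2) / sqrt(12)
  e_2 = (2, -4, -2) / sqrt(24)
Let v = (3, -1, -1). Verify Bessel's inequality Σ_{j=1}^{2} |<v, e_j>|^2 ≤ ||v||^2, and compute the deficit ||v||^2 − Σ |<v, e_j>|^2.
Σ |<v, e_j>|^2 = 9; ||v||^2 = 11; deficit = 2

Write each e_j = u_j / sqrt(<u_j, u_j>) where u_j is the displayed integer vector. Then <v, e_j> = <v, u_j> / sqrt(<u_j, u_j>), so |<v, e_j>|^2 = <v, u_j>^2 / <u_j, u_j>.
Coefficients: <v, e_1> = 6/sqrt(12), <v, e_2> = 12/sqrt(24).
Square and sum: Σ |<v, e_j>|^2 = 9.
Compute ||v||^2 = v·v = 11.
Deficit = 11 − 9 = 2 ≥ 0, confirming Bessel's inequality. (The deficit equals ||v − Σ <v,e_j> e_j||^2, the squared distance from v to span{e_j}.)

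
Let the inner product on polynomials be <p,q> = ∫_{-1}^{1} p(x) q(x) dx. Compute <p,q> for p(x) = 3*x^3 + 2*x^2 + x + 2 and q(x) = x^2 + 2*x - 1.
<p,q> = 8/15

Expand the product: p(x)·q(x) = 3*x^5 + 8*x^4 + 2*x^3 + 2*x^2 + 3*x - 2.
∫_{-1}^{1} of each monomial x^k gives [2/(k+1) if k even, 0 if k odd]. Integrating term-by-term (or equivalently evaluating the antiderivative F(x) = x^6/2 + 8*x^5/5 + x^4/2 + 2*x^3/3 + 3*x^2/2 - 2*x at the endpoints):
  F(1) − F(−1) = 83/30 − (67/30) = 8/15.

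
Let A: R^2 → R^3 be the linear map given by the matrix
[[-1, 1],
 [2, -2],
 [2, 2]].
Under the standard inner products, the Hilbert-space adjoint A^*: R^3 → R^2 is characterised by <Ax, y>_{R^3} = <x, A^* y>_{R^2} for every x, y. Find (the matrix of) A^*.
A^* = A^T =
[[-1, 2, 2],
 [1, -2, 2]]

For real matrices with standard dot products, the defining identity <Ax, y> = <x, A^* y> gives (Ax)^T y = x^T (A^*) y, i.e. x^T A^T y = x^T (A^*) y. Since this holds for all x, y, we must have A^* = A^T. Therefore
A^* =
[[-1, 2, 2],
 [1, -2, 2]].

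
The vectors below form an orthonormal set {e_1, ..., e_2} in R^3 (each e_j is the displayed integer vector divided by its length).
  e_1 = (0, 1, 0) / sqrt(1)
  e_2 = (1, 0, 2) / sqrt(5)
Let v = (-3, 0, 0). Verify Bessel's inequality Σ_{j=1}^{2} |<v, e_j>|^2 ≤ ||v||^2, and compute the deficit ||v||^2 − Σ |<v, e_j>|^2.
Σ |<v, e_j>|^2 = 9/5; ||v||^2 = 9; deficit = 36/5

Write each e_j = u_j / sqrt(<u_j, u_j>) where u_j is the displayed integer vector. Then <v, e_j> = <v, u_j> / sqrt(<u_j, u_j>), so |<v, e_j>|^2 = <v, u_j>^2 / <u_j, u_j>.
Coefficients: <v, e_1> = 0/sqrt(1), <v, e_2> = -3/sqrt(5).
Square and sum: Σ |<v, e_j>|^2 = 9/5.
Compute ||v||^2 = v·v = 9.
Deficit = 9 − 9/5 = 36/5 ≥ 0, confirming Bessel's inequality. (The deficit equals ||v − Σ <v,e_j> e_j||^2, the squared distance from v to span{e_j}.)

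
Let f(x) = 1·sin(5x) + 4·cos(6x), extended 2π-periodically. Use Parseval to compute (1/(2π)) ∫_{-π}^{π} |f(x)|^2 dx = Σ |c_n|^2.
Σ |c_n|^2 = 17/2

Expand |f|^2 and use orthogonality of {sin(nx), cos(mx)} on [-π, π]:
  ∫_{-π}^{π} sin(nx)^2 dx = π, ∫ cos(mx)^2 dx = π, and cross terms integrate to 0.
So ∫_{-π}^{π} f(x)^2 dx = 1^2 · π + 4^2 · π = (1 + 16)π.
Divide by 2π: (1 + 16)/2 = 17/2.
By Parseval, this equals Σ |c_n|^2.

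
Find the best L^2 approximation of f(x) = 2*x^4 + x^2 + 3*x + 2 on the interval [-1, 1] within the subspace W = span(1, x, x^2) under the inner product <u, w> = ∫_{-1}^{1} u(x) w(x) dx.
g(x) = 19*x^2/7 + 3*x + 64/35

The best approximation g ∈ W is the orthogonal projection of f onto W. Writing g = a_0 + a_1 x + a_2 x^2, the coefficients solve the normal equations G · a = b where
  G_{ij} = <φ_i, φ_j> and b_i = <f, φ_i>, with φ_0 = 1, φ_1 = x, φ_2 = x^2.
G =
  [2, 0, 2/3]
  [0, 2/3, 0]
  [2/3, 0, 2/5],
b = (82/15, 2, 242/105).
Solving gives a_0 = 64/35, a_1 = 3, a_2 = 19/7, so
  g(x) = 19*x^2/7 + 3*x + 64/35.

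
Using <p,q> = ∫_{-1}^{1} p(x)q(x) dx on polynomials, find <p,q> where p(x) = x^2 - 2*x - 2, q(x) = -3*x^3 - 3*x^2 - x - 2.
<p,q> = 66/5

Expand the product: p(x)·q(x) = -3*x^5 + 3*x^4 + 11*x^3 + 6*x^2 + 6*x + 4.
∫_{-1}^{1} of each monomial x^k gives [2/(k+1) if k even, 0 if k odd]. Integrating term-by-term (or equivalently evaluating the antiderivative F(x) = -x^6/2 + 3*x^5/5 + 11*x^4/4 + 2*x^3 + 3*x^2 + 4*x at the endpoints):
  F(1) − F(−1) = 237/20 − (-27/20) = 66/5.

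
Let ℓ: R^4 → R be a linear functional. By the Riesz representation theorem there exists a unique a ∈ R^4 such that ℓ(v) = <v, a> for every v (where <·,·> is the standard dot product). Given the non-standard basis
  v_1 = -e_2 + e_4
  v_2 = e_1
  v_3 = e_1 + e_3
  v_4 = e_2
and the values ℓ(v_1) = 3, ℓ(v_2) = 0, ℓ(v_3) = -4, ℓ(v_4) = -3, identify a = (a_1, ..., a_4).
a = (0, -3, -4, 0)

Write a = (a_1, ..., a_4) in the standard basis. For each basis vector v_i, ℓ(v_i) = <v_i, a> is a linear equation in the a_j's. Collect the n equations into a matrix system V a = ℓ, where row i of V is v_i (expressed in the standard basis). Since V is invertible (lower-triangular with 1s on the diagonal, up to permutation), solve by back-substitution:
  V =
[[0, -1, 0, 1],
 [1, 0, 0, 0],
 [1, 0, 1, 0],
 [0, 1, 0, 0]]
  V a = (3, 0, -4, -3)
Solving gives a = (0, -3, -4, 0).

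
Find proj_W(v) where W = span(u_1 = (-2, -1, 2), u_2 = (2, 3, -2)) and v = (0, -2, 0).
proj_W(v) = (0, -2, 0)

Set up U = [u_1 | ... | u_2] ∈ R^(3×2). The projector onto W = col(U) is P = U (U^T U)^(-1) U^T.
Compute U^T U =
  [9, -11]
  [-11, 17],
and U^T v = (2, -6).
Solve U^T U · c = U^T v for the coefficients: c = (-1, -1). The projection is proj_W(v) = U c.
Check: (v - proj_W(v)) · u_1 = 0  (should be 0).
Check: (v - proj_W(v)) · u_2 = 0  (should be 0).
Result: proj_W(v) = (0, -2, 0).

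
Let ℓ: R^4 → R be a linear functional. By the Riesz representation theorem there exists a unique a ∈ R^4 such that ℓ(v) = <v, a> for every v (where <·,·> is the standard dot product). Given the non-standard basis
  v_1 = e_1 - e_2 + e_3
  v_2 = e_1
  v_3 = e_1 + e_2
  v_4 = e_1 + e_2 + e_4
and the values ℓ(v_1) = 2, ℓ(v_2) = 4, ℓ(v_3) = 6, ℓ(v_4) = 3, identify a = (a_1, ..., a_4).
a = (4, 2, 0, -3)

Write a = (a_1, ..., a_4) in the standard basis. For each basis vector v_i, ℓ(v_i) = <v_i, a> is a linear equation in the a_j's. Collect the n equations into a matrix system V a = ℓ, where row i of V is v_i (expressed in the standard basis). Since V is invertible (lower-triangular with 1s on the diagonal, up to permutation), solve by back-substitution:
  V =
[[1, -1, 1, 0],
 [1, 0, 0, 0],
 [1, 1, 0, 0],
 [1, 1, 0, 1]]
  V a = (2, 4, 6, 3)
Solving gives a = (4, 2, 0, -3).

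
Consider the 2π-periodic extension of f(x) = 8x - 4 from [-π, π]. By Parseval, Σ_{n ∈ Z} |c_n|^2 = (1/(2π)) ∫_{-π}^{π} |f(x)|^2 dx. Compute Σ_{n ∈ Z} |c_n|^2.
Σ |c_n|^2 = 64π^2/3 + 16

Expand and integrate term by term over [-π, π]:
  ∫ (8x)^2 dx = 64·(2π^3/3); ∫ 2·8·(-4)·x dx = 0 (odd integrand); ∫ (-4)^2 dx = 16·2π.
So (1/(2π)) ∫_{-π}^{π} (8x - 4)^2 dx = 64π^2/3 + 16 = 64π^2/3 + 16.
Parseval ⇒ Σ |c_n|^2 = 64π^2/3 + 16.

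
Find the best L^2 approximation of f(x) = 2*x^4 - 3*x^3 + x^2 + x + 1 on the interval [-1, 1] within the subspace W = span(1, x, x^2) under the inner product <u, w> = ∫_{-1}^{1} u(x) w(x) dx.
g(x) = 19*x^2/7 - 4*x/5 + 29/35

The best approximation g ∈ W is the orthogonal projection of f onto W. Writing g = a_0 + a_1 x + a_2 x^2, the coefficients solve the normal equations G · a = b where
  G_{ij} = <φ_i, φ_j> and b_i = <f, φ_i>, with φ_0 = 1, φ_1 = x, φ_2 = x^2.
G =
  [2, 0, 2/3]
  [0, 2/3, 0]
  [2/3, 0, 2/5],
b = (52/15, -8/15, 172/105).
Solving gives a_0 = 29/35, a_1 = -4/5, a_2 = 19/7, so
  g(x) = 19*x^2/7 - 4*x/5 + 29/35.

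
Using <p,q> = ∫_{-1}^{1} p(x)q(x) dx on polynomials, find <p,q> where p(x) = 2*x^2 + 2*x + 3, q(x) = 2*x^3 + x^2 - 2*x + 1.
<p,q> = 136/15

Expand the product: p(x)·q(x) = 4*x^5 + 6*x^4 + 4*x^3 + x^2 - 4*x + 3.
∫_{-1}^{1} of each monomial x^k gives [2/(k+1) if k even, 0 if k odd]. Integrating term-by-term (or equivalently evaluating the antiderivative F(x) = 2*x^6/3 + 6*x^5/5 + x^4 + x^3/3 - 2*x^2 + 3*x at the endpoints):
  F(1) − F(−1) = 21/5 − (-73/15) = 136/15.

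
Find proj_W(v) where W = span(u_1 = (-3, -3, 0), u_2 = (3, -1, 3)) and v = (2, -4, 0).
proj_W(v) = (7/17, -41/17, 36/17)

Set up U = [u_1 | ... | u_2] ∈ R^(3×2). The projector onto W = col(U) is P = U (U^T U)^(-1) U^T.
Compute U^T U =
  [18, -6]
  [-6, 19],
and U^T v = (6, 10).
Solve U^T U · c = U^T v for the coefficients: c = (29/51, 12/17). The projection is proj_W(v) = U c.
Check: (v - proj_W(v)) · u_1 = 0  (should be 0).
Check: (v - proj_W(v)) · u_2 = 0  (should be 0).
Result: proj_W(v) = (7/17, -41/17, 36/17).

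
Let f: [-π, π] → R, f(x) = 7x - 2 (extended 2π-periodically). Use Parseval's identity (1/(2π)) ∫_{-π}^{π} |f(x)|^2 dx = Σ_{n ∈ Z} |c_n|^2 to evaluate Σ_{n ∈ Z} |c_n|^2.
Σ |c_n|^2 = 49π^2/3 + 4

Expand and integrate term by term over [-π, π]:
  ∫ (7x)^2 dx = 49·(2π^3/3); ∫ 2·7·(-2)·x dx = 0 (odd integrand); ∫ (-2)^2 dx = 4·2π.
So (1/(2π)) ∫_{-π}^{π} (7x - 2)^2 dx = 49π^2/3 + 4 = 49π^2/3 + 4.
Parseval ⇒ Σ |c_n|^2 = 49π^2/3 + 4.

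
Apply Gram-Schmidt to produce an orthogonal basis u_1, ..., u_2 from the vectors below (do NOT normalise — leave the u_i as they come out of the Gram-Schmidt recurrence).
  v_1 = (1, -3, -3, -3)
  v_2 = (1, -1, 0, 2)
Orthogonal basis:
  u_1 = (1, -3, -3, -3)
  u_2 = (15/14, -17/14, -3/14, 25/14)

Apply the Gram-Schmidt recurrence
  u_1 = v_1
  u_i = v_i − Σ_{j<i} ((v_i · u_j) / (u_j · u_j)) · u_j.

Step by step this gives:
  u_1 = (1, -3, -3, -3)
  u_2 = (15/14, -17/14, -3/14, 25/14)

Orthogonality check:
  u_2 · u_1 = 0 (should be 0)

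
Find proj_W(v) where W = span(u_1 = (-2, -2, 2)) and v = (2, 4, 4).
proj_W(v) = (2/3, 2/3, -2/3)

Set up U = [u_1 | ... | u_1] ∈ R^(3×1). The projector onto W = col(U) is P = U (U^T U)^(-1) U^T.
Compute U^T U =
  [12],
and U^T v = (-4).
Solve U^T U · c = U^T v for the coefficients: c = (-1/3). The projection is proj_W(v) = U c.
Check: (v - proj_W(v)) · u_1 = 0  (should be 0).
Result: proj_W(v) = (2/3, 2/3, -2/3).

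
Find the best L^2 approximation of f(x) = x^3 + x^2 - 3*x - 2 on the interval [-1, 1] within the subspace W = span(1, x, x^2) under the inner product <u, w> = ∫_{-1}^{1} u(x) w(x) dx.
g(x) = x^2 - 12*x/5 - 2

The best approximation g ∈ W is the orthogonal projection of f onto W. Writing g = a_0 + a_1 x + a_2 x^2, the coefficients solve the normal equations G · a = b where
  G_{ij} = <φ_i, φ_j> and b_i = <f, φ_i>, with φ_0 = 1, φ_1 = x, φ_2 = x^2.
G =
  [2, 0, 2/3]
  [0, 2/3, 0]
  [2/3, 0, 2/5],
b = (-10/3, -8/5, -14/15).
Solving gives a_0 = -2, a_1 = -12/5, a_2 = 1, so
  g(x) = x^2 - 12*x/5 - 2.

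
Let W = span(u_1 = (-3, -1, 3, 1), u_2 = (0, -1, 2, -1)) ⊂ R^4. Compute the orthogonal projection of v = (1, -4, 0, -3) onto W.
proj_W(v) = (27/14, -7/6, 71/42, -103/42)

Set up U = [u_1 | ... | u_2] ∈ R^(4×2). The projector onto W = col(U) is P = U (U^T U)^(-1) U^T.
Compute U^T U =
  [20, 6]
  [6, 6],
and U^T v = (-2, 7).
Solve U^T U · c = U^T v for the coefficients: c = (-9/14, 38/21). The projection is proj_W(v) = U c.
Check: (v - proj_W(v)) · u_1 = 0  (should be 0).
Check: (v - proj_W(v)) · u_2 = 0  (should be 0).
Result: proj_W(v) = (27/14, -7/6, 71/42, -103/42).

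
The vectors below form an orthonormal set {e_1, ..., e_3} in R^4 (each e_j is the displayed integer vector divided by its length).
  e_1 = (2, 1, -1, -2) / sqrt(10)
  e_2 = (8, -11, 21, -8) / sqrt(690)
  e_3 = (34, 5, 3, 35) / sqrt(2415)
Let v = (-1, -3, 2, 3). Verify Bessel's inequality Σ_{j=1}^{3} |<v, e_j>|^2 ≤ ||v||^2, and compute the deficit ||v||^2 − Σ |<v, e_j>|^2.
Σ |<v, e_j>|^2 = 741/35; ||v||^2 = 23; deficit = 64/35

Write each e_j = u_j / sqrt(<u_j, u_j>) where u_j is the displayed integer vector. Then <v, e_j> = <v, u_j> / sqrt(<u_j, u_j>), so |<v, e_j>|^2 = <v, u_j>^2 / <u_j, u_j>.
Coefficients: <v, e_1> = -13/sqrt(10), <v, e_2> = 43/sqrt(690), <v, e_3> = 62/sqrt(2415).
Square and sum: Σ |<v, e_j>|^2 = 741/35.
Compute ||v||^2 = v·v = 23.
Deficit = 23 − 741/35 = 64/35 ≥ 0, confirming Bessel's inequality. (The deficit equals ||v − Σ <v,e_j> e_j||^2, the squared distance from v to span{e_j}.)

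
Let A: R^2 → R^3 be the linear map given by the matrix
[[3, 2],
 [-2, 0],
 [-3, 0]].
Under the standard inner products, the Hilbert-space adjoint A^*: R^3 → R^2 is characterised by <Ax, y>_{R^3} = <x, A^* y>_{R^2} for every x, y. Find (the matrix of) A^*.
A^* = A^T =
[[3, -2, -3],
 [2, 0, 0]]

For real matrices with standard dot products, the defining identity <Ax, y> = <x, A^* y> gives (Ax)^T y = x^T (A^*) y, i.e. x^T A^T y = x^T (A^*) y. Since this holds for all x, y, we must have A^* = A^T. Therefore
A^* =
[[3, -2, -3],
 [2, 0, 0]].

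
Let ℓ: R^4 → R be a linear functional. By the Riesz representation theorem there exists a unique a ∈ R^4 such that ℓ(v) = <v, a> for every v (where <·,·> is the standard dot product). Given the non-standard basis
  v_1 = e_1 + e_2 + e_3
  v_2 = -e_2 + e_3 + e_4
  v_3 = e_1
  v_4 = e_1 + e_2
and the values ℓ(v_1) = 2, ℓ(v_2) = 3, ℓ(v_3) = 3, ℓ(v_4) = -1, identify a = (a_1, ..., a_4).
a = (3, -4, 3, -4)

Write a = (a_1, ..., a_4) in the standard basis. For each basis vector v_i, ℓ(v_i) = <v_i, a> is a linear equation in the a_j's. Collect the n equations into a matrix system V a = ℓ, where row i of V is v_i (expressed in the standard basis). Since V is invertible (lower-triangular with 1s on the diagonal, up to permutation), solve by back-substitution:
  V =
[[1, 1, 1, 0],
 [0, -1, 1, 1],
 [1, 0, 0, 0],
 [1, 1, 0, 0]]
  V a = (2, 3, 3, -1)
Solving gives a = (3, -4, 3, -4).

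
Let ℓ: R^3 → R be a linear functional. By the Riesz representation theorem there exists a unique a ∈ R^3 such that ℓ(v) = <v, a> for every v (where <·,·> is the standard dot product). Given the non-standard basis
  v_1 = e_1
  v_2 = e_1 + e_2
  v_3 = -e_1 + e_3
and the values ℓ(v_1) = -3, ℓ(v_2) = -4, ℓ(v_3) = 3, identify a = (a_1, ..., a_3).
a = (-3, -1, 0)

Write a = (a_1, ..., a_3) in the standard basis. For each basis vector v_i, ℓ(v_i) = <v_i, a> is a linear equation in the a_j's. Collect the n equations into a matrix system V a = ℓ, where row i of V is v_i (expressed in the standard basis). Since V is invertible (lower-triangular with 1s on the diagonal, up to permutation), solve by back-substitution:
  V =
[[1, 0, 0],
 [1, 1, 0],
 [-1, 0, 1]]
  V a = (-3, -4, 3)
Solving gives a = (-3, -1, 0).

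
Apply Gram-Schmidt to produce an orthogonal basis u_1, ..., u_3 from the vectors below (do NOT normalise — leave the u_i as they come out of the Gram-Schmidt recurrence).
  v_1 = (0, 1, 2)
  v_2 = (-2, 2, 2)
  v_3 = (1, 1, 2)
Orthogonal basis:
  u_1 = (0, 1, 2)
  u_2 = (-2, 4/5, -2/5)
  u_3 = (1/6, 1/3, -1/6)

Apply the Gram-Schmidt recurrence
  u_1 = v_1
  u_i = v_i − Σ_{j<i} ((v_i · u_j) / (u_j · u_j)) · u_j.

Step by step this gives:
  u_1 = (0, 1, 2)
  u_2 = (-2, 4/5, -2/5)
  u_3 = (1/6, 1/3, -1/6)

Orthogonality check:
  u_2 · u_1 = 0 (should be 0)
  u_3 · u_1 = 0 (should be 0)
  u_3 · u_2 = 0 (should be 0)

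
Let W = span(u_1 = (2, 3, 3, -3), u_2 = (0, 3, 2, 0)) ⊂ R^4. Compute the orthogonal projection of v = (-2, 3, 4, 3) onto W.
proj_W(v) = (-151/89, 384/89, 361/178, 453/178)

Set up U = [u_1 | ... | u_2] ∈ R^(4×2). The projector onto W = col(U) is P = U (U^T U)^(-1) U^T.
Compute U^T U =
  [31, 15]
  [15, 13],
and U^T v = (8, 17).
Solve U^T U · c = U^T v for the coefficients: c = (-151/178, 407/178). The projection is proj_W(v) = U c.
Check: (v - proj_W(v)) · u_1 = 0  (should be 0).
Check: (v - proj_W(v)) · u_2 = 0  (should be 0).
Result: proj_W(v) = (-151/89, 384/89, 361/178, 453/178).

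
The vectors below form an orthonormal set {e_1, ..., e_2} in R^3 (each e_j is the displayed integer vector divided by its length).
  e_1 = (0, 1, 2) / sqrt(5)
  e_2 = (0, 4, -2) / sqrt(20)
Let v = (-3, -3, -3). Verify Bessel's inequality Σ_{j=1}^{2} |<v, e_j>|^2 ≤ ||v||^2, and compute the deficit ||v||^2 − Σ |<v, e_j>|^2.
Σ |<v, e_j>|^2 = 18; ||v||^2 = 27; deficit = 9

Write each e_j = u_j / sqrt(<u_j, u_j>) where u_j is the displayed integer vector. Then <v, e_j> = <v, u_j> / sqrt(<u_j, u_j>), so |<v, e_j>|^2 = <v, u_j>^2 / <u_j, u_j>.
Coefficients: <v, e_1> = -9/sqrt(5), <v, e_2> = -6/sqrt(20).
Square and sum: Σ |<v, e_j>|^2 = 18.
Compute ||v||^2 = v·v = 27.
Deficit = 27 − 18 = 9 ≥ 0, confirming Bessel's inequality. (The deficit equals ||v − Σ <v,e_j> e_j||^2, the squared distance from v to span{e_j}.)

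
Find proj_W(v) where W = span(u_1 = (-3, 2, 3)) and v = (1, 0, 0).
proj_W(v) = (9/22, -3/11, -9/22)

Set up U = [u_1 | ... | u_1] ∈ R^(3×1). The projector onto W = col(U) is P = U (U^T U)^(-1) U^T.
Compute U^T U =
  [22],
and U^T v = (-3).
Solve U^T U · c = U^T v for the coefficients: c = (-3/22). The projection is proj_W(v) = U c.
Check: (v - proj_W(v)) · u_1 = 0  (should be 0).
Result: proj_W(v) = (9/22, -3/11, -9/22).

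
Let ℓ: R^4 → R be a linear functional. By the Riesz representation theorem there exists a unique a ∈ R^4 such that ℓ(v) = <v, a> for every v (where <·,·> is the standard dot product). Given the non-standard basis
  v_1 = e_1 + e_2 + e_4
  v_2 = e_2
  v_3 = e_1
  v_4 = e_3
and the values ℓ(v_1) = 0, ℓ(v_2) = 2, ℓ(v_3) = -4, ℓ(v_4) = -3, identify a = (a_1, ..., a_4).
a = (-4, 2, -3, 2)

Write a = (a_1, ..., a_4) in the standard basis. For each basis vector v_i, ℓ(v_i) = <v_i, a> is a linear equation in the a_j's. Collect the n equations into a matrix system V a = ℓ, where row i of V is v_i (expressed in the standard basis). Since V is invertible (lower-triangular with 1s on the diagonal, up to permutation), solve by back-substitution:
  V =
[[1, 1, 0, 1],
 [0, 1, 0, 0],
 [1, 0, 0, 0],
 [0, 0, 1, 0]]
  V a = (0, 2, -4, -3)
Solving gives a = (-4, 2, -3, 2).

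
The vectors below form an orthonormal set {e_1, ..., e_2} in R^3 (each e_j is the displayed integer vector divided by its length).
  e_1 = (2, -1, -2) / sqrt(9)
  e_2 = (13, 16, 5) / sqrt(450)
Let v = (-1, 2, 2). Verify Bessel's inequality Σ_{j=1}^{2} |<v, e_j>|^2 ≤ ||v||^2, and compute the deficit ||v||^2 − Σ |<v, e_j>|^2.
Σ |<v, e_j>|^2 = 449/50; ||v||^2 = 9; deficit = 1/50

Write each e_j = u_j / sqrt(<u_j, u_j>) where u_j is the displayed integer vector. Then <v, e_j> = <v, u_j> / sqrt(<u_j, u_j>), so |<v, e_j>|^2 = <v, u_j>^2 / <u_j, u_j>.
Coefficients: <v, e_1> = -8/sqrt(9), <v, e_2> = 29/sqrt(450).
Square and sum: Σ |<v, e_j>|^2 = 449/50.
Compute ||v||^2 = v·v = 9.
Deficit = 9 − 449/50 = 1/50 ≥ 0, confirming Bessel's inequality. (The deficit equals ||v − Σ <v,e_j> e_j||^2, the squared distance from v to span{e_j}.)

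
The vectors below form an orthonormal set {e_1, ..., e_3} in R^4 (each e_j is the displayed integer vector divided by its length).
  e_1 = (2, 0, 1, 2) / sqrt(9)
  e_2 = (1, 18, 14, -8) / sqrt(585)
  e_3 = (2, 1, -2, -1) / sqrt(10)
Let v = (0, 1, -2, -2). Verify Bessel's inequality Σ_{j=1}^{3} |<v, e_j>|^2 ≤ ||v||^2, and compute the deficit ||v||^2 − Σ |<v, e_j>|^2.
Σ |<v, e_j>|^2 = 233/26; ||v||^2 = 9; deficit = 1/26

Write each e_j = u_j / sqrt(<u_j, u_j>) where u_j is the displayed integer vector. Then <v, e_j> = <v, u_j> / sqrt(<u_j, u_j>), so |<v, e_j>|^2 = <v, u_j>^2 / <u_j, u_j>.
Coefficients: <v, e_1> = -6/sqrt(9), <v, e_2> = 6/sqrt(585), <v, e_3> = 7/sqrt(10).
Square and sum: Σ |<v, e_j>|^2 = 233/26.
Compute ||v||^2 = v·v = 9.
Deficit = 9 − 233/26 = 1/26 ≥ 0, confirming Bessel's inequality. (The deficit equals ||v − Σ <v,e_j> e_j||^2, the squared distance from v to span{e_j}.)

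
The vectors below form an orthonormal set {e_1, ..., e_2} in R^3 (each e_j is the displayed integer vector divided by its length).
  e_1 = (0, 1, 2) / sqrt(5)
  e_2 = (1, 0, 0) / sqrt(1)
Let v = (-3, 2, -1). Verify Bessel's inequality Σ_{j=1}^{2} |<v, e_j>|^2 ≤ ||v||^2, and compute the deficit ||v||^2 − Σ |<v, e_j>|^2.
Σ |<v, e_j>|^2 = 9; ||v||^2 = 14; deficit = 5

Write each e_j = u_j / sqrt(<u_j, u_j>) where u_j is the displayed integer vector. Then <v, e_j> = <v, u_j> / sqrt(<u_j, u_j>), so |<v, e_j>|^2 = <v, u_j>^2 / <u_j, u_j>.
Coefficients: <v, e_1> = 0/sqrt(5), <v, e_2> = -3/sqrt(1).
Square and sum: Σ |<v, e_j>|^2 = 9.
Compute ||v||^2 = v·v = 14.
Deficit = 14 − 9 = 5 ≥ 0, confirming Bessel's inequality. (The deficit equals ||v − Σ <v,e_j> e_j||^2, the squared distance from v to span{e_j}.)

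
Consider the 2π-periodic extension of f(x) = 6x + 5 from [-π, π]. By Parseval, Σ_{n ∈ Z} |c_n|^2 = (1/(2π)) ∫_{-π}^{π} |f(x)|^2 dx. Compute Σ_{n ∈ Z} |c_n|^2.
Σ |c_n|^2 = 12π^2 + 25

Expand and integrate term by term over [-π, π]:
  ∫ (6x)^2 dx = 36·(2π^3/3); ∫ 2·6·(5)·x dx = 0 (odd integrand); ∫ 5^2 dx = 25·2π.
So (1/(2π)) ∫_{-π}^{π} (6x + 5)^2 dx = 36π^2/3 + 25 = 12π^2 + 25.
Parseval ⇒ Σ |c_n|^2 = 12π^2 + 25.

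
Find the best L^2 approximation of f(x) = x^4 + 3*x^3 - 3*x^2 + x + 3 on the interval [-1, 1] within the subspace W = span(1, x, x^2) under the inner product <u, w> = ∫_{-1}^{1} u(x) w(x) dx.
g(x) = -15*x^2/7 + 14*x/5 + 102/35

The best approximation g ∈ W is the orthogonal projection of f onto W. Writing g = a_0 + a_1 x + a_2 x^2, the coefficients solve the normal equations G · a = b where
  G_{ij} = <φ_i, φ_j> and b_i = <f, φ_i>, with φ_0 = 1, φ_1 = x, φ_2 = x^2.
G =
  [2, 0, 2/3]
  [0, 2/3, 0]
  [2/3, 0, 2/5],
b = (22/5, 28/15, 38/35).
Solving gives a_0 = 102/35, a_1 = 14/5, a_2 = -15/7, so
  g(x) = -15*x^2/7 + 14*x/5 + 102/35.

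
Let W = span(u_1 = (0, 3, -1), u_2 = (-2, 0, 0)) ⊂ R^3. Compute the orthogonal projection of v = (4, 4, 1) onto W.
proj_W(v) = (4, 33/10, -11/10)

Set up U = [u_1 | ... | u_2] ∈ R^(3×2). The projector onto W = col(U) is P = U (U^T U)^(-1) U^T.
Compute U^T U =
  [10, 0]
  [0, 4],
and U^T v = (11, -8).
Solve U^T U · c = U^T v for the coefficients: c = (11/10, -2). The projection is proj_W(v) = U c.
Check: (v - proj_W(v)) · u_1 = 0  (should be 0).
Check: (v - proj_W(v)) · u_2 = 0  (should be 0).
Result: proj_W(v) = (4, 33/10, -11/10).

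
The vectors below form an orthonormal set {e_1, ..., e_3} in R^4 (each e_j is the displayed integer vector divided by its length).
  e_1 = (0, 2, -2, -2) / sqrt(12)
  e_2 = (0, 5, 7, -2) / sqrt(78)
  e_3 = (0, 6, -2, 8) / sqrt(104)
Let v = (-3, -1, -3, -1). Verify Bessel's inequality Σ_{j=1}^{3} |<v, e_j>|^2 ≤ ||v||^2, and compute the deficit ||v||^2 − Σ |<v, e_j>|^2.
Σ |<v, e_j>|^2 = 11; ||v||^2 = 20; deficit = 9

Write each e_j = u_j / sqrt(<u_j, u_j>) where u_j is the displayed integer vector. Then <v, e_j> = <v, u_j> / sqrt(<u_j, u_j>), so |<v, e_j>|^2 = <v, u_j>^2 / <u_j, u_j>.
Coefficients: <v, e_1> = 6/sqrt(12), <v, e_2> = -24/sqrt(78), <v, e_3> = -8/sqrt(104).
Square and sum: Σ |<v, e_j>|^2 = 11.
Compute ||v||^2 = v·v = 20.
Deficit = 20 − 11 = 9 ≥ 0, confirming Bessel's inequality. (The deficit equals ||v − Σ <v,e_j> e_j||^2, the squared distance from v to span{e_j}.)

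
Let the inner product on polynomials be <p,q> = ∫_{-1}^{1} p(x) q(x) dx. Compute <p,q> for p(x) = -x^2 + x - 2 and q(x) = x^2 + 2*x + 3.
<p,q> = -72/5

Expand the product: p(x)·q(x) = -x^4 - x^3 - 3*x^2 - x - 6.
∫_{-1}^{1} of each monomial x^k gives [2/(k+1) if k even, 0 if k odd]. Integrating term-by-term (or equivalently evaluating the antiderivative F(x) = -x^5/5 - x^4/4 - x^3 - x^2/2 - 6*x at the endpoints):
  F(1) − F(−1) = -159/20 − (129/20) = -72/5.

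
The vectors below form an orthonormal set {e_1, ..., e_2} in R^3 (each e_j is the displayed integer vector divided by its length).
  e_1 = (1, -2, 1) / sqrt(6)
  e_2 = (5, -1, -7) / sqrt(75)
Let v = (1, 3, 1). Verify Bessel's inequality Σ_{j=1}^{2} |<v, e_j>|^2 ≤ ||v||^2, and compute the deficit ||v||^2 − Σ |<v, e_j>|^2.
Σ |<v, e_j>|^2 = 3; ||v||^2 = 11; deficit = 8

Write each e_j = u_j / sqrt(<u_j, u_j>) where u_j is the displayed integer vector. Then <v, e_j> = <v, u_j> / sqrt(<u_j, u_j>), so |<v, e_j>|^2 = <v, u_j>^2 / <u_j, u_j>.
Coefficients: <v, e_1> = -4/sqrt(6), <v, e_2> = -5/sqrt(75).
Square and sum: Σ |<v, e_j>|^2 = 3.
Compute ||v||^2 = v·v = 11.
Deficit = 11 − 3 = 8 ≥ 0, confirming Bessel's inequality. (The deficit equals ||v − Σ <v,e_j> e_j||^2, the squared distance from v to span{e_j}.)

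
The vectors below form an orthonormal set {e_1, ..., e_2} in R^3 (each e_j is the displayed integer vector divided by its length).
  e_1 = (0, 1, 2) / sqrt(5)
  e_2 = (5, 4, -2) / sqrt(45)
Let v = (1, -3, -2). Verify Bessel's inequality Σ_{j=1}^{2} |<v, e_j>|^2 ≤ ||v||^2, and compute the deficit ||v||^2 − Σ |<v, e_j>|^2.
Σ |<v, e_j>|^2 = 10; ||v||^2 = 14; deficit = 4

Write each e_j = u_j / sqrt(<u_j, u_j>) where u_j is the displayed integer vector. Then <v, e_j> = <v, u_j> / sqrt(<u_j, u_j>), so |<v, e_j>|^2 = <v, u_j>^2 / <u_j, u_j>.
Coefficients: <v, e_1> = -7/sqrt(5), <v, e_2> = -3/sqrt(45).
Square and sum: Σ |<v, e_j>|^2 = 10.
Compute ||v||^2 = v·v = 14.
Deficit = 14 − 10 = 4 ≥ 0, confirming Bessel's inequality. (The deficit equals ||v − Σ <v,e_j> e_j||^2, the squared distance from v to span{e_j}.)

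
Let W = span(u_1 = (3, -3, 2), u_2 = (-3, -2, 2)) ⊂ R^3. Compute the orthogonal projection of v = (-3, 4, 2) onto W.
proj_W(v) = (-1263/373, 628/373, -334/373)

Set up U = [u_1 | ... | u_2] ∈ R^(3×2). The projector onto W = col(U) is P = U (U^T U)^(-1) U^T.
Compute U^T U =
  [22, 1]
  [1, 17],
and U^T v = (-17, 5).
Solve U^T U · c = U^T v for the coefficients: c = (-294/373, 127/373). The projection is proj_W(v) = U c.
Check: (v - proj_W(v)) · u_1 = 0  (should be 0).
Check: (v - proj_W(v)) · u_2 = 0  (should be 0).
Result: proj_W(v) = (-1263/373, 628/373, -334/373).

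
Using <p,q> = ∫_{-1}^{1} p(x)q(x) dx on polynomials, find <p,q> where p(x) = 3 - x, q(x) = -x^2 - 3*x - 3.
<p,q> = -18

Expand the product: p(x)·q(x) = x^3 - 6*x - 9.
∫_{-1}^{1} of each monomial x^k gives [2/(k+1) if k even, 0 if k odd]. Integrating term-by-term (or equivalently evaluating the antiderivative F(x) = x^4/4 - 3*x^2 - 9*x at the endpoints):
  F(1) − F(−1) = -47/4 − (25/4) = -18.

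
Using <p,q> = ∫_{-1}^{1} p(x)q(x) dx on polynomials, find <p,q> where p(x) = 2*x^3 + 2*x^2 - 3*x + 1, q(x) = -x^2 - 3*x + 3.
<p,q> = 182/15

Expand the product: p(x)·q(x) = -2*x^5 - 8*x^4 + 3*x^3 + 14*x^2 - 12*x + 3.
∫_{-1}^{1} of each monomial x^k gives [2/(k+1) if k even, 0 if k odd]. Integrating term-by-term (or equivalently evaluating the antiderivative F(x) = -x^6/3 - 8*x^5/5 + 3*x^4/4 + 14*x^3/3 - 6*x^2 + 3*x at the endpoints):
  F(1) − F(−1) = 29/60 − (-233/20) = 182/15.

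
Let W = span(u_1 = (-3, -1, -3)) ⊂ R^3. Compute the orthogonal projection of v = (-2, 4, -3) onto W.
proj_W(v) = (-33/19, -11/19, -33/19)

Set up U = [u_1 | ... | u_1] ∈ R^(3×1). The projector onto W = col(U) is P = U (U^T U)^(-1) U^T.
Compute U^T U =
  [19],
and U^T v = (11).
Solve U^T U · c = U^T v for the coefficients: c = (11/19). The projection is proj_W(v) = U c.
Check: (v - proj_W(v)) · u_1 = 0  (should be 0).
Result: proj_W(v) = (-33/19, -11/19, -33/19).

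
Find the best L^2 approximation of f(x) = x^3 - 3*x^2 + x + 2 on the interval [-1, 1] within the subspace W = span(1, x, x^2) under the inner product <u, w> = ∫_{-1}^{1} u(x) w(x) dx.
g(x) = -3*x^2 + 8*x/5 + 2

The best approximation g ∈ W is the orthogonal projection of f onto W. Writing g = a_0 + a_1 x + a_2 x^2, the coefficients solve the normal equations G · a = b where
  G_{ij} = <φ_i, φ_j> and b_i = <f, φ_i>, with φ_0 = 1, φ_1 = x, φ_2 = x^2.
G =
  [2, 0, 2/3]
  [0, 2/3, 0]
  [2/3, 0, 2/5],
b = (2, 16/15, 2/15).
Solving gives a_0 = 2, a_1 = 8/5, a_2 = -3, so
  g(x) = -3*x^2 + 8*x/5 + 2.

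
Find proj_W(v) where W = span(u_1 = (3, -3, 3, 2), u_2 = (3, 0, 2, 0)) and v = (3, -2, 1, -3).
proj_W(v) = (228/89, 27/178, 295/178, -9/89)

Set up U = [u_1 | ... | u_2] ∈ R^(4×2). The projector onto W = col(U) is P = U (U^T U)^(-1) U^T.
Compute U^T U =
  [31, 15]
  [15, 13],
and U^T v = (12, 11).
Solve U^T U · c = U^T v for the coefficients: c = (-9/178, 161/178). The projection is proj_W(v) = U c.
Check: (v - proj_W(v)) · u_1 = 0  (should be 0).
Check: (v - proj_W(v)) · u_2 = 0  (should be 0).
Result: proj_W(v) = (228/89, 27/178, 295/178, -9/89).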